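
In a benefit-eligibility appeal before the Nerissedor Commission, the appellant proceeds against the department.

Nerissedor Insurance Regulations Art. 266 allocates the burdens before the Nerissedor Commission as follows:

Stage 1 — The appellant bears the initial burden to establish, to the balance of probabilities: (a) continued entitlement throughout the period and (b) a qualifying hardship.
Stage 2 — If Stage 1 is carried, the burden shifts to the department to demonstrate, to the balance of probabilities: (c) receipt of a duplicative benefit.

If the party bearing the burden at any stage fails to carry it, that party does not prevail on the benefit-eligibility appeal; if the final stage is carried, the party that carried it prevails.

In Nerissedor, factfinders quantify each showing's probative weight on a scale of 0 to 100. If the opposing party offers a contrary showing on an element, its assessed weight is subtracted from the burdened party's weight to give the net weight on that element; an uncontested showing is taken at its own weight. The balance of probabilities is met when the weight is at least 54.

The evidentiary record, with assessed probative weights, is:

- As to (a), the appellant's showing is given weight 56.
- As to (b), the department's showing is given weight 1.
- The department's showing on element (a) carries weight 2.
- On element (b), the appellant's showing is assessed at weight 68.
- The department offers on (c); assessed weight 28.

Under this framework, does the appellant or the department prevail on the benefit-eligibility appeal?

appellant

Stage 1 (appellant, the balance of probabilities, weight is at least 54): (a) net 56−2=54 ≥ 54 — meets; (b) net 68−1=67 ≥ 54 — meets.
  Stage 1 carried; the burden shifts to the department.
Stage 2 (department, the balance of probabilities, weight is at least 54): (c) 28 < 54 — fails.
  Stage 2 not carried; the department fails its burden.
The appellant prevails.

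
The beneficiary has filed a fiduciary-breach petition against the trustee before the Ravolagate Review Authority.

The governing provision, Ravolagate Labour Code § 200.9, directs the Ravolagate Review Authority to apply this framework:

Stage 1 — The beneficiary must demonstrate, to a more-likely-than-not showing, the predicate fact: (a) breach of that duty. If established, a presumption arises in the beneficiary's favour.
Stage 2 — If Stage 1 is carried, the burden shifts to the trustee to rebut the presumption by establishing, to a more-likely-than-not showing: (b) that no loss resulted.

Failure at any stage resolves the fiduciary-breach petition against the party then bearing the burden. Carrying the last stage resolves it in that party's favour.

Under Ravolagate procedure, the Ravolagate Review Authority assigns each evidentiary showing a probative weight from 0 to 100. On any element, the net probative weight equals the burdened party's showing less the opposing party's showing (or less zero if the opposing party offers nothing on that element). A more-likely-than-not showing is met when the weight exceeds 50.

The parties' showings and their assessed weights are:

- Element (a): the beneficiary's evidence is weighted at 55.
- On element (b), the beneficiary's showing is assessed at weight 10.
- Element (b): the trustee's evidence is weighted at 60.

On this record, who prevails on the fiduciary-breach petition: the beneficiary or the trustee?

beneficiary

Stage 1 (beneficiary, a more-likely-than-not showing, weight exceeds 50): (a) 55 > 50 — meets.
  All elements met. The burden passes to the trustee.
Stage 2 (trustee, a more-likely-than-not showing, weight exceeds 50): (b) net 60−10=50 ≤ 50 — fails.
  Stage 2 not carried; the trustee fails its burden.
The beneficiary prevails.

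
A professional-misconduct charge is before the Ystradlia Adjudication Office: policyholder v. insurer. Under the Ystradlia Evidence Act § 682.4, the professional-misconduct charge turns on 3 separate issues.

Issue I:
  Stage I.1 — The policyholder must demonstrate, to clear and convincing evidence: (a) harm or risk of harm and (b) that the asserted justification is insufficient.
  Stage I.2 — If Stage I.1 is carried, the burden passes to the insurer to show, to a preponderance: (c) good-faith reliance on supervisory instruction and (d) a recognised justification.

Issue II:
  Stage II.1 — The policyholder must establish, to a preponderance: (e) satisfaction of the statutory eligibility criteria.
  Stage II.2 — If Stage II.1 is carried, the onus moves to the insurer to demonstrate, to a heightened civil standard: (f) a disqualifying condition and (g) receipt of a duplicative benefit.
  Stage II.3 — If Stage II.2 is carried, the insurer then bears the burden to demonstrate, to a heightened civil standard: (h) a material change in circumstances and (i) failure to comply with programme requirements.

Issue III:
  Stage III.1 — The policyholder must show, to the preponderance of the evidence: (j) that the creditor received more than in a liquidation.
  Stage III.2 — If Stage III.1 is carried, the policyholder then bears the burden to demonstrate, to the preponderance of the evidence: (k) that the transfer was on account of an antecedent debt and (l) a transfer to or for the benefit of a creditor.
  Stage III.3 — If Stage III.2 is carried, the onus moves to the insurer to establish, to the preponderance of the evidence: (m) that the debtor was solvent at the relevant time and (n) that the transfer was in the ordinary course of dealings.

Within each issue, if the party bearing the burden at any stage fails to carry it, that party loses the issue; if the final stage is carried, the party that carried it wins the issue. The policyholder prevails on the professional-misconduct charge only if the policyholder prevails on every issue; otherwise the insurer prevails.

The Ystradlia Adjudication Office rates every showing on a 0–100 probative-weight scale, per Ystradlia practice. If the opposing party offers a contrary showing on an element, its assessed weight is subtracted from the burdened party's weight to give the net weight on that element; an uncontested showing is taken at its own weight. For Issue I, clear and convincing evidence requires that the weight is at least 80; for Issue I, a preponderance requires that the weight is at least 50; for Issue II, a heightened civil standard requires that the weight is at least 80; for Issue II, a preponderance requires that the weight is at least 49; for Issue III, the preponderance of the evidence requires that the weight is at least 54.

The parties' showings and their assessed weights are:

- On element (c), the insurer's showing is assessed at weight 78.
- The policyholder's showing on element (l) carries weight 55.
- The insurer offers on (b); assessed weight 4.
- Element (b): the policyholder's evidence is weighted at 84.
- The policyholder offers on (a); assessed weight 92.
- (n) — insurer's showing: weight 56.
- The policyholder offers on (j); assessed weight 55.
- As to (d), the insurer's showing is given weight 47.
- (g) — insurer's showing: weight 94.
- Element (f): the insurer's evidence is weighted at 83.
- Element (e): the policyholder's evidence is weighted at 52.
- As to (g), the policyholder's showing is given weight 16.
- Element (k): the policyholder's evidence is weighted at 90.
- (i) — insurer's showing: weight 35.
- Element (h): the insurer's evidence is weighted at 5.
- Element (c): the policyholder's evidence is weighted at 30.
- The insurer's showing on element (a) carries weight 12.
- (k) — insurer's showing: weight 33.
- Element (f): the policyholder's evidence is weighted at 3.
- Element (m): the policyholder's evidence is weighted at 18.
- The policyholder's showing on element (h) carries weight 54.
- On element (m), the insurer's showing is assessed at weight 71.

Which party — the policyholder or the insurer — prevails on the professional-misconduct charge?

policyholder

— Issue I —
Stage I.1 — burden on policyholder; standard: clear and convincing evidence (weight is at least 80).
    (a): 92 − 12 = 80 ≥ 80 [met]
    (b): 84 − 4 = 80 ≥ 80 [met]
  Stage I.1 carried; the burden shifts to the insurer.
Stage I.2 — burden on insurer; standard: a preponderance (weight is at least 50).
    (c): 78 − 30 = 48 < 50 [not met]
    (d): 47 < 50 [not met]
  Stage I.2 not carried; the insurer fails its burden.
The policyholder prevails on this issue.
— Issue II —
At Stage II.1 the policyholder must meet a preponderance (weight is at least 49): on (e) the weight is 52, ≥ 49, so (e) meets the standard.
  All elements met. The burden passes to the insurer.
At Stage II.2 the insurer must meet a heightened civil standard (weight is at least 80): on (f) the weight is 83 less the opposing 3 gives net 80, which does reach 80, so (f) meets the standard; on (g) the weight is 94 less the opposing 16 gives net 78, < 80, so (g) does not meet the standard.
  Stage II.2 not carried; the insurer fails its burden.
So the policyholder prevails on this issue.
— Issue III —
At Stage III.1 the policyholder must meet the preponderance of the evidence (weight is at least 54): on (j) the weight is 55, ≥ 54, so (j) meets the standard.
  Stage III.1 carried; the burden remains with the policyholder.
At Stage III.2 the policyholder must meet the preponderance of the evidence (weight is at least 54): on (k) the weight is 90 less the opposing 33 gives net 57, ≥ 54, so (k) meets the standard; on (l) the weight is 55, which does reach 54, so (l) meets the standard.
  The policyholder carries Stage III.2; the insurer now bears the burden.
At Stage III.3 the insurer must meet the preponderance of the evidence (weight is at least 54): on (m) the weight is 71 less the opposing 18 gives net 53, < 54, so (m) does not meet the standard; on (n) the weight is 56, ≥ 54, so (n) meets the standard.
  Stage III.3 not carried; the insurer fails its burden.
The policyholder prevails on this issue.
Per-issue: Issue I → policyholder; Issue II → policyholder; Issue III → policyholder. The policyholder must prevail on every issue; overall, the policyholder prevails.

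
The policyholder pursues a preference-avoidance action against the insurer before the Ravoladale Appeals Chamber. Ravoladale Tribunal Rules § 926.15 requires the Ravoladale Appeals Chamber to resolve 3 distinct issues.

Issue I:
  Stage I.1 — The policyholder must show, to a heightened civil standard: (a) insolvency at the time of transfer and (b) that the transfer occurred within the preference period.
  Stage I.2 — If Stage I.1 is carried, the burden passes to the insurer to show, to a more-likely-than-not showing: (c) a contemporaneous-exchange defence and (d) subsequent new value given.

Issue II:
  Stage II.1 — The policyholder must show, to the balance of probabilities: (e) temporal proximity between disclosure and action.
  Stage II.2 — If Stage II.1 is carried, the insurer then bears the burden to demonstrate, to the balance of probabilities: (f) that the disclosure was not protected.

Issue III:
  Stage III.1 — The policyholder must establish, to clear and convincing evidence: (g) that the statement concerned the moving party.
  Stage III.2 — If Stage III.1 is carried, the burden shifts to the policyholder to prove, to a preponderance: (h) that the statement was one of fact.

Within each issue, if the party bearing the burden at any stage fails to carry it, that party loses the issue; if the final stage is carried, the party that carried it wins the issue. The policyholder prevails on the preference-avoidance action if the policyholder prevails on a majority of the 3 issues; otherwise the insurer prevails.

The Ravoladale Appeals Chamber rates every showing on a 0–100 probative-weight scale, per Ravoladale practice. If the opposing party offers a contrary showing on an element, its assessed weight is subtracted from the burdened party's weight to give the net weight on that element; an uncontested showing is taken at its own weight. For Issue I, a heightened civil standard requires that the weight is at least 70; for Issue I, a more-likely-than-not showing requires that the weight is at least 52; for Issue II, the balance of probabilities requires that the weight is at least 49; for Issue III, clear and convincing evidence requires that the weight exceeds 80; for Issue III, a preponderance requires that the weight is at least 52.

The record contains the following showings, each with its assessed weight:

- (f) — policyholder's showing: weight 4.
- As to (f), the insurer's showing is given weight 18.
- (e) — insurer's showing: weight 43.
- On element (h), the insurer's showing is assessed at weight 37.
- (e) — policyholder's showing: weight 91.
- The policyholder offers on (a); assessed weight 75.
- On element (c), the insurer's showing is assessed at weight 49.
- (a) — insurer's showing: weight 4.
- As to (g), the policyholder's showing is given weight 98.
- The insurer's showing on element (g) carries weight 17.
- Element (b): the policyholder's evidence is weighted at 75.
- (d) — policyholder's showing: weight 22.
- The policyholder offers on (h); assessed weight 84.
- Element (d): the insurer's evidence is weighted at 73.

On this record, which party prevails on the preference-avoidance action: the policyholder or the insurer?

insurer

— Issue I —
At Stage I.1 the policyholder must meet a heightened civil standard (weight is at least 70): on (a) the weight is 75 less the opposing 4 gives net 71, which does reach 70, so (a) meets the standard; on (b) the weight is 75, ≥ 70, so (b) meets the standard.
  The policyholder carries Stage I.1; the insurer now bears the burden.
At Stage I.2 the insurer must meet a more-likely-than-not showing (weight is at least 52): on (c) the weight is 49, which does not reach 52, so (c) does not meet the standard; on (d) the weight is 73 less the opposing 22 gives net 51, which does not reach 52, so (d) does not meet the standard.
  Stage I.2 not carried; the insurer fails its burden.
The policyholder prevails on this issue.
— Issue II —
At Stage II.1 the policyholder must meet the balance of probabilities (weight is at least 49): on (e) the weight is 91 less the opposing 43 gives net 48, < 49, so (e) does not meet the standard.
  Stage II.1 not carried; the policyholder fails its burden.
The analysis ends at Stage II.1; the insurer prevails on this issue.
— Issue III —
At Stage III.1 the policyholder must meet clear and convincing evidence (weight exceeds 80): on (g) the weight is 98 less the opposing 17 gives net 81, > 80, so (g) meets the standard.
  Stage III.1 is satisfied; the policyholder continues to bear the burden.
At Stage III.2 the policyholder must meet a preponderance (weight is at least 52): on (h) the weight is 84 less the opposing 37 gives net 47, < 52, so (h) does not meet the standard.
  Stage III.2 not carried; the policyholder fails its burden.
The analysis ends at Stage III.2; the insurer prevails on this issue.
Per-issue: Issue I → policyholder; Issue II → insurer; Issue III → insurer. The policyholder must prevail on a majority of issues; overall, the insurer prevails.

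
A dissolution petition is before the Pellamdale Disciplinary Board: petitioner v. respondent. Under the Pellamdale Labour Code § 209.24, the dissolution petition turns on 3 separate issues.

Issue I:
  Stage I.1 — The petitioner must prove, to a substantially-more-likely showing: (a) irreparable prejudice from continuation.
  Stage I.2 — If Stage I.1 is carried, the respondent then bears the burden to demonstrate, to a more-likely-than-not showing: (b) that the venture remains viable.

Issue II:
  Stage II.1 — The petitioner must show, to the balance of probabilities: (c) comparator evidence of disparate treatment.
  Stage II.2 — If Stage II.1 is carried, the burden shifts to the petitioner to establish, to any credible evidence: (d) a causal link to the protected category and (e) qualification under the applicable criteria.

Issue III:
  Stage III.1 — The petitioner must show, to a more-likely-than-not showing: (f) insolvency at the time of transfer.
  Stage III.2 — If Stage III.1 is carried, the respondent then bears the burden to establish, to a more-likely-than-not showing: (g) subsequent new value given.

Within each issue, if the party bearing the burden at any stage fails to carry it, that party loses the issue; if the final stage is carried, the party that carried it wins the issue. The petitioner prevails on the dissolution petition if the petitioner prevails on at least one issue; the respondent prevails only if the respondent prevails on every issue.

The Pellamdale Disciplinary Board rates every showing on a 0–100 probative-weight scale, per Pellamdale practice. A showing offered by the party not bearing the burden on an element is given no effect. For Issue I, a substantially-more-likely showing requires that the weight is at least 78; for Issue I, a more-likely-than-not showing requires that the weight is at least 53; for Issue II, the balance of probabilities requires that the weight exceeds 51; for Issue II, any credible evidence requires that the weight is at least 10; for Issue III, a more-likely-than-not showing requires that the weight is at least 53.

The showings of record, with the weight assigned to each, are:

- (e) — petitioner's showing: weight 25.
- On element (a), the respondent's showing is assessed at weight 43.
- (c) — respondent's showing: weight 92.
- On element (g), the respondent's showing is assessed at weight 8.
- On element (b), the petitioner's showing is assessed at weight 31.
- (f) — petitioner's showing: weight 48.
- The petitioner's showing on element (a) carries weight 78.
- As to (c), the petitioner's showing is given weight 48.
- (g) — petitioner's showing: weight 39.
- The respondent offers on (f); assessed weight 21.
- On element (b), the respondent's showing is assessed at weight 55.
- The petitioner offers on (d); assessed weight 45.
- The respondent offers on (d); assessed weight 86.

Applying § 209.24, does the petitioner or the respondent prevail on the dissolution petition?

— Issue I —
Stage I.1 — burden on petitioner; standard: a substantially-more-likely showing (weight is at least 78).
    (a): 78 (respondent's 43 disregarded) ≥ 78 [met]
  The petitioner carries Stage I.1; the respondent now bears the burden.
Stage I.2 — burden on respondent; standard: a more-likely-than-not showing (weight is at least 53).
    (b): 55 (petitioner's 31 disregarded) ≥ 53 [met]
  All elements met at the final stage.
All stages carried — the respondent prevails on this issue.
— Issue II —
Stage II.1 — burden on petitioner; standard: the balance of probabilities (weight exceeds 51).
    (c): 48 (respondent's 92 disregarded) ≤ 51 [not met]
  The petitioner does not carry Stage II.1.
The respondent prevails on this issue.
— Issue III —
Stage III.1 (petitioner, a more-likely-than-not showing, weight is at least 53): (f) 48 (respondent's 21 disregarded) < 53 — fails.
  The petitioner does not carry Stage III.1.
So the respondent prevails on this issue.
Per-issue: Issue I → respondent; Issue II → respondent; Issue III → respondent. The petitioner must prevail on at least one issue; overall, the respondent prevails.

respondent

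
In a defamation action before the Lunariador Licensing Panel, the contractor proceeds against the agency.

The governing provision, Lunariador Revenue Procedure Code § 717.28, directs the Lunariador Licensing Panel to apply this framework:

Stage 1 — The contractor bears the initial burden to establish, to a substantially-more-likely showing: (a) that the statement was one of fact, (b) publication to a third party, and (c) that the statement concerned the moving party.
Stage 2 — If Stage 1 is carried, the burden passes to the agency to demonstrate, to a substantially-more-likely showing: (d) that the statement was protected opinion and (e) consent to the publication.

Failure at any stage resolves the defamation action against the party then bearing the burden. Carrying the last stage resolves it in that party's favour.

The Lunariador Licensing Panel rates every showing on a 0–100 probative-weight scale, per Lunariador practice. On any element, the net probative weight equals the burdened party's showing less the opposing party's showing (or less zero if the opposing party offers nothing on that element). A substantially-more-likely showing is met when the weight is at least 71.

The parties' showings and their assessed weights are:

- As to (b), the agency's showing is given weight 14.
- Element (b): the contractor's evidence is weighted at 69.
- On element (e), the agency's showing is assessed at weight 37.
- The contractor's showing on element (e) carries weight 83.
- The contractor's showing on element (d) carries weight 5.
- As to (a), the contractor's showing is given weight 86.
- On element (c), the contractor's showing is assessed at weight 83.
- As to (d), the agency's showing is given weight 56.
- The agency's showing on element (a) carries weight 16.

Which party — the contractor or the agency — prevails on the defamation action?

agency

Stage 1 — burden on contractor; standard: a substantially-more-likely showing (weight is at least 71).
    (a): 86 − 16 = 70 < 71 [not met]
    (b): 69 − 14 = 55 < 71 [not met]
    (c): 83 ≥ 71 [met]
  Not every element is met, so the contractor fails to carry Stage 1.
The analysis ends at Stage 1; the agency prevails.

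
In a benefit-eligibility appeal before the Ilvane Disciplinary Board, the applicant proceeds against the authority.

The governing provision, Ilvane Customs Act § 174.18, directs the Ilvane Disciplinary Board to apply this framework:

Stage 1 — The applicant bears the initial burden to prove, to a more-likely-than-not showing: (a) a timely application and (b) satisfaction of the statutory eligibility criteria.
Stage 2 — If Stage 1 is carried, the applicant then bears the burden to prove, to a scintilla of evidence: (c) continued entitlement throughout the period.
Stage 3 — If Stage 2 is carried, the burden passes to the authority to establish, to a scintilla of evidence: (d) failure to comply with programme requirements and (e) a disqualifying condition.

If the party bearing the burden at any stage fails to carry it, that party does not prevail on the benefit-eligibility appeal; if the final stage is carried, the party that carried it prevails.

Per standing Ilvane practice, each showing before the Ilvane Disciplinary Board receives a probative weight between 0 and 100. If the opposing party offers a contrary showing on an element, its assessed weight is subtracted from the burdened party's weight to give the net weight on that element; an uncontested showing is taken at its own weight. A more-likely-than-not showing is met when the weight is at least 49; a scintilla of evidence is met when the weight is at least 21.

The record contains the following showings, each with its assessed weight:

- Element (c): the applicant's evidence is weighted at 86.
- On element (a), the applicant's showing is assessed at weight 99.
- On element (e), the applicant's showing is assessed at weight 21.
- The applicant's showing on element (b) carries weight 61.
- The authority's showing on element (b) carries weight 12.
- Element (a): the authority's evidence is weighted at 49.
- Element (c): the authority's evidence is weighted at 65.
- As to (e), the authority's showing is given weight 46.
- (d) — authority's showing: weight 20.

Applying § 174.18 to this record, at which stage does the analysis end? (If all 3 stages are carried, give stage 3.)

stage 3

Stage 1 — burden on applicant; standard: a more-likely-than-not showing (weight is at least 49).
    (a): 99 − 49 = 50 ≥ 49 [met]
    (b): 61 − 12 = 49 ≥ 49 [met]
  All elements met. The applicant retains the burden for Stage 2.
Stage 2 — burden on applicant; standard: a scintilla of evidence (weight is at least 21).
    (c): 86 − 65 = 21 ≥ 21 [met]
  Stage 2 is satisfied; the onus moves to the authority.
Stage 3 — burden on authority; standard: a scintilla of evidence (weight is at least 21).
    (d): 20 < 21 [not met]
    (e): 46 − 21 = 25 ≥ 21 [met]
  Stage 3 not carried; the authority fails its burden.
So the applicant prevails.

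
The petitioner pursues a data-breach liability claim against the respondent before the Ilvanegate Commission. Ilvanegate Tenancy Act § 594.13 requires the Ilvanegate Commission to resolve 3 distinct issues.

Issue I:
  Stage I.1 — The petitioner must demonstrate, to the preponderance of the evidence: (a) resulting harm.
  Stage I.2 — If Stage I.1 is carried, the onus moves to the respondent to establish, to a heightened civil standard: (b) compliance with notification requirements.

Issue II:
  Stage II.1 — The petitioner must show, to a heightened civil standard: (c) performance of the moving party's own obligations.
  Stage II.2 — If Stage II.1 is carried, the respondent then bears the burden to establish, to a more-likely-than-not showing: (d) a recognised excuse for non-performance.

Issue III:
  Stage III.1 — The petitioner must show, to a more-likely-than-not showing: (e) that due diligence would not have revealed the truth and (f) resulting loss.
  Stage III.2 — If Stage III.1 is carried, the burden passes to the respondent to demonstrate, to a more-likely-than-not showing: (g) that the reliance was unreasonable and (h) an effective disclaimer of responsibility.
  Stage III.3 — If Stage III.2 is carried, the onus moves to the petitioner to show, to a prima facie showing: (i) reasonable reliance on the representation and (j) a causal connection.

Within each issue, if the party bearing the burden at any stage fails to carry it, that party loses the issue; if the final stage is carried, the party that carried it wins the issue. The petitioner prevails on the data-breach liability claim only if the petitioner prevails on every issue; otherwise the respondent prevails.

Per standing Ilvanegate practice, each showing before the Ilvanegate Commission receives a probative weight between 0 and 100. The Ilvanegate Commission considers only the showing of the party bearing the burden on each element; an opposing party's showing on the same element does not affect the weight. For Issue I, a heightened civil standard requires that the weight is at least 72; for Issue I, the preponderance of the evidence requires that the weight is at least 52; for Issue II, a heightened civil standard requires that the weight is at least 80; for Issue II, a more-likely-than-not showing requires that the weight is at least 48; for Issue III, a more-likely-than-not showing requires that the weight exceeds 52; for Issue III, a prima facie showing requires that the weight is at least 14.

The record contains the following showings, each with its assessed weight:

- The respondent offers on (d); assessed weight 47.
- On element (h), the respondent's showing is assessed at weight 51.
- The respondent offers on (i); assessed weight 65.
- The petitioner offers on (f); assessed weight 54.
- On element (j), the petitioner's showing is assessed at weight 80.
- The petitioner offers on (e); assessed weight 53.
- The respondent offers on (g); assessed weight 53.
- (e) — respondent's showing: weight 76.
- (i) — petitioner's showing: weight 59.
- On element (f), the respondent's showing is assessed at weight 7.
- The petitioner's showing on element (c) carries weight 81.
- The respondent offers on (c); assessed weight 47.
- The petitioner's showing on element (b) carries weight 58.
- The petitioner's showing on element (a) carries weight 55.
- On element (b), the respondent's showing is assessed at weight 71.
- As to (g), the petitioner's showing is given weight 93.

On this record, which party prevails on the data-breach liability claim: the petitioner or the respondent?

petitioner

— Issue I —
At Stage I.1 the petitioner must meet the preponderance of the evidence (weight is at least 52): on (a) the weight is 55, ≥ 52, so (a) meets the standard.
  All elements met. The burden passes to the respondent.
At Stage I.2 the respondent must meet a heightened civil standard (weight is at least 72): on (b) the weight is 71 (the petitioner's 58 is given no effect), which does not reach 72, so (b) does not meet the standard.
  Stage I.2 not carried; the respondent fails its burden.
So the petitioner prevails on this issue.
— Issue II —
Stage II.1 — burden on petitioner; standard: a heightened civil standard (weight is at least 80).
    (c): 81 (respondent's 47 disregarded) ≥ 80 [met]
  All elements met. The burden passes to the respondent.
Stage II.2 — burden on respondent; standard: a more-likely-than-not showing (weight is at least 48).
    (d): 47 < 48 [not met]
  Not every element is met, so the respondent fails to carry Stage II.2.
The analysis ends at Stage II.2; the petitioner prevails on this issue.
— Issue III —
Stage III.1 (petitioner, a more-likely-than-not showing, weight exceeds 52): (e) 53 (respondent's 76 disregarded) > 52 — meets; (f) 54 (respondent's 7 disregarded) > 52 — meets.
  All elements met. The burden passes to the respondent.
Stage III.2 (respondent, a more-likely-than-not showing, weight exceeds 52): (g) 53 (petitioner's 93 disregarded) > 52 — meets; (h) 51 ≤ 52 — fails.
  Stage III.2 not carried; the respondent fails its burden.
So the petitioner prevails on this issue.
Per-issue: Issue I → petitioner; Issue II → petitioner; Issue III → petitioner. The petitioner must prevail on every issue; overall, the petitioner prevails.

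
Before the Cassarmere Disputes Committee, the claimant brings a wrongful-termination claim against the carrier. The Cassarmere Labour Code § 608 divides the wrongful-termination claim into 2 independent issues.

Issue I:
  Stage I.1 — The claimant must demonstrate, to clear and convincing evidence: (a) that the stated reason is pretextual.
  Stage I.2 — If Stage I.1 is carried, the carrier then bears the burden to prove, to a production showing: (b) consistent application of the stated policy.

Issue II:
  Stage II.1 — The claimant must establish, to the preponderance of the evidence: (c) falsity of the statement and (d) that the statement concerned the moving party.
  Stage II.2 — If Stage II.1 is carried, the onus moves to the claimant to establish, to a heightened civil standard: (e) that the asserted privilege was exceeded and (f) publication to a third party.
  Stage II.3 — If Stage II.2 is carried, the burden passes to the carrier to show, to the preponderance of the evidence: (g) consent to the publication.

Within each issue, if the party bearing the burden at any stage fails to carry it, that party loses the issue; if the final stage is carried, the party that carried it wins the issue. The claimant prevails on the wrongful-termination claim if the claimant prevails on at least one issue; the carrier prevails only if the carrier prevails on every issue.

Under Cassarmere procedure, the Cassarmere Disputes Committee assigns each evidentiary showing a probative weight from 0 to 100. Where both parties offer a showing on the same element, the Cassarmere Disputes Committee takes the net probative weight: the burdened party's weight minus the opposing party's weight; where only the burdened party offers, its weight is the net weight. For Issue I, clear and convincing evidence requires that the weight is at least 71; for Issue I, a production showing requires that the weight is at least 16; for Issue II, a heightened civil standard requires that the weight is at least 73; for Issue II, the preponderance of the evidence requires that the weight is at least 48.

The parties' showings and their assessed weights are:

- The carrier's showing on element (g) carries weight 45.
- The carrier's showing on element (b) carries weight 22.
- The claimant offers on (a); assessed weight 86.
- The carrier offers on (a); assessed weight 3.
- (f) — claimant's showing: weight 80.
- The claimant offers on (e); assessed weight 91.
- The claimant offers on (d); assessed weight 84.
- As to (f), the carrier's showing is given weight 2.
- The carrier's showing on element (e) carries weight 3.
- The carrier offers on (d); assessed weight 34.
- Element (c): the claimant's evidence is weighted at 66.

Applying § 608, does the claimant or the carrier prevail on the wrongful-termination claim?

claimant

— Issue I —
At Stage I.1 the claimant must meet clear and convincing evidence (weight is at least 71): on (a) the weight is 86 less the opposing 3 gives net 83, which does reach 71, so (a) meets the standard.
  Stage I.1 carried; the burden shifts to the carrier.
At Stage I.2 the carrier must meet a production showing (weight is at least 16): on (b) the weight is 22, which does reach 16, so (b) meets the standard.
  All elements met at the final stage.
All stages carried — the carrier prevails on this issue.
— Issue II —
Stage II.1 — burden on claimant; standard: the preponderance of the evidence (weight is at least 48).
    (c): 66 ≥ 48 [met]
    (d): 84 − 34 = 50 ≥ 48 [met]
  Stage II.1 is satisfied; the claimant continues to bear the burden.
Stage II.2 — burden on claimant; standard: a heightened civil standard (weight is at least 73).
    (e): 91 − 3 = 88 ≥ 73 [met]
    (f): 80 − 2 = 78 ≥ 73 [met]
  Stage II.2 is satisfied; the onus moves to the carrier.
Stage II.3 — burden on carrier; standard: the preponderance of the evidence (weight is at least 48).
    (g): 45 < 48 [not met]
  The carrier does not carry Stage II.3.
So the claimant prevails on this issue.
Per-issue: Issue I → carrier; Issue II → claimant. The claimant must prevail on at least one issue; overall, the claimant prevails.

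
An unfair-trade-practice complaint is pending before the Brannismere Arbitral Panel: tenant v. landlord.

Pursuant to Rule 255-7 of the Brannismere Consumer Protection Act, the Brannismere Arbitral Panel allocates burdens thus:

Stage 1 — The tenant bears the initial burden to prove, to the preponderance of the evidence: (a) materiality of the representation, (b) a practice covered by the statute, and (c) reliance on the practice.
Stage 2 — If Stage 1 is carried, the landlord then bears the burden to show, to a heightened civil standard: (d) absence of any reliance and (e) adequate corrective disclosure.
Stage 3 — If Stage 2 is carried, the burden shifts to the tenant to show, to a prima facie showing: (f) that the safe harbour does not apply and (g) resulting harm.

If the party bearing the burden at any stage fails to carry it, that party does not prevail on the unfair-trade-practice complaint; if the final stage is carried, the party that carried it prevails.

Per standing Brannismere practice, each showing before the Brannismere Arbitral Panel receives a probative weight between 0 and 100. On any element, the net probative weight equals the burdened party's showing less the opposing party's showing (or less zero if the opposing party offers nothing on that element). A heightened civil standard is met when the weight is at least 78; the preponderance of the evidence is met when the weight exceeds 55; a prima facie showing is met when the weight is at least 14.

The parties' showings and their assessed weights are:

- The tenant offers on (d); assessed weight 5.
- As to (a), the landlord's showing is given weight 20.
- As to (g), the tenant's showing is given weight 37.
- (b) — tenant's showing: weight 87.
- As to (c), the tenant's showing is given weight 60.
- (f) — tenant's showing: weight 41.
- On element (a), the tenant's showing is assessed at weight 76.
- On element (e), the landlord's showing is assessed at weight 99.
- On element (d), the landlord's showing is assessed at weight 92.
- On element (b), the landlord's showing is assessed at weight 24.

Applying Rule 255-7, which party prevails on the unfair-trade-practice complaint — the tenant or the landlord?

Stage 1 — burden on tenant; standard: the preponderance of the evidence (weight exceeds 55).
    (a): 76 − 20 = 56 > 55 [met]
    (b): 87 − 24 = 63 > 55 [met]
    (c): 60 > 55 [met]
  All elements met. The burden passes to the landlord.
Stage 2 — burden on landlord; standard: a heightened civil standard (weight is at least 78).
    (d): 92 − 5 = 87 ≥ 78 [met]
    (e): 99 ≥ 78 [met]
  All elements met. The burden passes to the tenant.
Stage 3 — burden on tenant; standard: a prima facie showing (weight is at least 14).
    (f): 41 ≥ 14 [met]
    (g): 37 ≥ 14 [met]
  The tenant carries the last stage.
All stages carried — the tenant prevails.

tenant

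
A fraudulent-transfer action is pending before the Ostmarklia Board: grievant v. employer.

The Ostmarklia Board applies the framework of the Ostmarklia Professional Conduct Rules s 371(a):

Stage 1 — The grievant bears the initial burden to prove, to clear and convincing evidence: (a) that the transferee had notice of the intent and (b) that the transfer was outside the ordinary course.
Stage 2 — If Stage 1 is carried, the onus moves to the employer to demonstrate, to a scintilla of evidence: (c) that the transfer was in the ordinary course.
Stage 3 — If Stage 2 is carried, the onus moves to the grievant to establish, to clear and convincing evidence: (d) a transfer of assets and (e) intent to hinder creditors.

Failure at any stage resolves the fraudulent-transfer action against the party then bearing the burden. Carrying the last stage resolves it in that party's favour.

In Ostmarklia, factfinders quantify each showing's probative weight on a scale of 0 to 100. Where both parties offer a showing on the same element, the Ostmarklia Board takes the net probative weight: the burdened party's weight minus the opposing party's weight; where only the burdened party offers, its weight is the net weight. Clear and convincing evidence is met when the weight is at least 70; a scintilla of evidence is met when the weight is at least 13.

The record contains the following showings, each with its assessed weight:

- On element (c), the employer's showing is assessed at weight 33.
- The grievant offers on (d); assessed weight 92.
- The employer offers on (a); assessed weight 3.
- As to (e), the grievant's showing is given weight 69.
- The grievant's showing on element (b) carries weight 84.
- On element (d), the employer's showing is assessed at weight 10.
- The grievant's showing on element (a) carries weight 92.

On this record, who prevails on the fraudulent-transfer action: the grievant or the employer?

employer

At Stage 1 the grievant must meet clear and convincing evidence (weight is at least 70): on (a) the weight is 92 less the opposing 3 gives net 89, ≥ 70, so (a) meets the standard; on (b) the weight is 84, ≥ 70, so (b) meets the standard.
  Stage 1 carried; the burden shifts to the employer.
At Stage 2 the employer must meet a scintilla of evidence (weight is at least 13): on (c) the weight is 33, ≥ 13, so (c) meets the standard.
  The employer carries Stage 2; the grievant now bears the burden.
At Stage 3 the grievant must meet clear and convincing evidence (weight is at least 70): on (d) the weight is 92 less the opposing 10 gives net 82, ≥ 70, so (d) meets the standard; on (e) the weight is 69, which does not reach 70, so (e) does not meet the standard.
  The grievant does not carry Stage 3.
The analysis ends at Stage 3; the employer prevails.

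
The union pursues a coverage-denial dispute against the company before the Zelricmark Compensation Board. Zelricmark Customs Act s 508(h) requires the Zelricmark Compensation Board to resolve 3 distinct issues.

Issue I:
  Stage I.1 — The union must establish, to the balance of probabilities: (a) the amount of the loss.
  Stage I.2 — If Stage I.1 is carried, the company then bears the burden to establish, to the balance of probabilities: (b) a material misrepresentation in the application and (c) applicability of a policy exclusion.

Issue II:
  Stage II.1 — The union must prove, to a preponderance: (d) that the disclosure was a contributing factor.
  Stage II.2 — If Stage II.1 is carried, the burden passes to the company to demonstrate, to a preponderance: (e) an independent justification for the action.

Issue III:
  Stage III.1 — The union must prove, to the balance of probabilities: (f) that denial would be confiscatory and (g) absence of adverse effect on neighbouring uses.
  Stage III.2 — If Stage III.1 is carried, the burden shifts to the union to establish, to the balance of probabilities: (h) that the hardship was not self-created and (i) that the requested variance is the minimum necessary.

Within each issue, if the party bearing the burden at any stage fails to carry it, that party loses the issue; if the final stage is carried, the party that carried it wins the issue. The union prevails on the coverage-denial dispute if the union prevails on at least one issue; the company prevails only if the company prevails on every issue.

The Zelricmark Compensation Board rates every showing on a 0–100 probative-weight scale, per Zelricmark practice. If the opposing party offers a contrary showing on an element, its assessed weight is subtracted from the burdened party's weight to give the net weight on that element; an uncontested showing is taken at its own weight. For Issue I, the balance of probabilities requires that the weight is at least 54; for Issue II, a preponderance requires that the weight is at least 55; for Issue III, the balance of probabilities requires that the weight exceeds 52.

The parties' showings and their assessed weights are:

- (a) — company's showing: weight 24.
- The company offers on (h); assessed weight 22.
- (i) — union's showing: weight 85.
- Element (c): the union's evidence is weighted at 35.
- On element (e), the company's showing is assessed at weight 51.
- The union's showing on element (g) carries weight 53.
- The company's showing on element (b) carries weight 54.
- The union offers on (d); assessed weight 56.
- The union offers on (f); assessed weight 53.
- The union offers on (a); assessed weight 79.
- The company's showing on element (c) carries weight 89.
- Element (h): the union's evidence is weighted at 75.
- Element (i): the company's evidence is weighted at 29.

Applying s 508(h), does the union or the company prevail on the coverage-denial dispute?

union

— Issue I —
Stage I.1 — burden on union; standard: the balance of probabilities (weight is at least 54).
    (a): 79 − 24 = 55 ≥ 54 [met]
  All elements met. The burden passes to the company.
Stage I.2 — burden on company; standard: the balance of probabilities (weight is at least 54).
    (b): 54 ≥ 54 [met]
    (c): 89 − 35 = 54 ≥ 54 [met]
  Stage I.2 carried; the final stage is satisfied.
All stages carried — the company prevails on this issue.
— Issue II —
Stage II.1 — burden on union; standard: a preponderance (weight is at least 55).
    (d): 56 ≥ 55 [met]
  Stage II.1 carried; the burden shifts to the company.
Stage II.2 — burden on company; standard: a preponderance (weight is at least 55).
    (e): 51 < 55 [not met]
  Not every element is met, so the company fails to carry Stage II.2.
The analysis ends at Stage II.2; the union prevails on this issue.
— Issue III —
Stage III.1 (union, the balance of probabilities, weight exceeds 52): (f) 53 > 52 — meets; (g) 53 > 52 — meets.
  All elements met. The union retains the burden for Stage III.2.
Stage III.2 (union, the balance of probabilities, weight exceeds 52): (h) net 75−22=53 > 52 — meets; (i) net 85−29=56 > 52 — meets.
  All elements met at the final stage.
All stages carried — the union prevails on this issue.
Per-issue: Issue I → company; Issue II → union; Issue III → union. The union must prevail on at least one issue; overall, the union prevails.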